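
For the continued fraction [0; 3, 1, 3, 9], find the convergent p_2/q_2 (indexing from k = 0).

1/4

Using pₖ = aₖpₖ₋₁ + pₖ₋₂, qₖ = aₖqₖ₋₁ + qₖ₋₂ (with p₋₁=1, p₋₂=0, q₋₁=0, q₋₂=1):
  k=0: a=0, p=0, q=1
  k=1: a=3, p=1, q=3
  k=2: a=1, p=1, q=4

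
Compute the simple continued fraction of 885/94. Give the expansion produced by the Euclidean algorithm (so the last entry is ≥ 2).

[9; 2, 2, 2, 3, 2]

885 = 9×94 + 39
94 = 2×39 + 16
39 = 2×16 + 7
16 = 2×7 + 2
7 = 3×2 + 1
2 = 2×1 + 0  (stop)
So 885/94 = [9; 2, 2, 2, 3, 2].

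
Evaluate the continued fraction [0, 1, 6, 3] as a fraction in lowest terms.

19/22

Fold from the inside: start with 3/1.
  6 + 1/3 = 19/3
  1 + 3/19 = 22/19
  0 + 19/22 = 19/22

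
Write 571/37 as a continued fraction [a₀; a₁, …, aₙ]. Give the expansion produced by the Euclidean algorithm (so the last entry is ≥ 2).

[15; 2, 3, 5]

571 = 15×37 + 16
37 = 2×16 + 5
16 = 3×5 + 1
5 = 5×1 + 0  (stop)
So 571/37 = [15; 2, 3, 5].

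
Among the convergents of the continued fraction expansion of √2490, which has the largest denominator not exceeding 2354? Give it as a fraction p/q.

49850/999

√2490 = [49; 1, 8, 1, 98, …] (period length 4).
Convergents:
  p_0/q_0 = 49/1
  p_1/q_1 = 50/1
  p_2/q_2 = 449/9
  p_3/q_3 = 499/10
  p_4/q_4 = 49351/989
  p_5/q_5 = 49850/999
  p_6/q_6 = 448151/8981
q_5 = 999 ≤ 2354 < 8981 = q_6, so the answer is 49850/999.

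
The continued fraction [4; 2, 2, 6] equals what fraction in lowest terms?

Using pₖ = aₖpₖ₋₁ + pₖ₋₂ and qₖ = aₖqₖ₋₁ + qₖ₋₂:
  k=0: a=4, p=4, q=1
  k=1: a=2, p=9, q=2
  k=2: a=2, p=22, q=5
  k=3: a=6, p=141, q=32

141/32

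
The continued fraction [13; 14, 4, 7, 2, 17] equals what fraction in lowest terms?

201595/15424

Using pₖ = aₖpₖ₋₁ + pₖ₋₂ and qₖ = aₖqₖ₋₁ + qₖ₋₂:
  k=0: a=13, p=13, q=1
  k=1: a=14, p=183, q=14
  k=2: a=4, p=745, q=57
  k=3: a=7, p=5398, q=413
  k=4: a=2, p=11541, q=883
  k=5: a=17, p=201595, q=15424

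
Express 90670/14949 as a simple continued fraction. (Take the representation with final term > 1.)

[6; 15, 3, 6, 3, 3, 1, 3]

90670 = 6·14949 + 976
14949 = 15·976 + 309
976 = 3·309 + 49
309 = 6·49 + 15
49 = 3·15 + 4
15 = 3·4 + 3
4 = 1·3 + 1
3 = 3·1 + 0  (stop)
So 90670/14949 = [6; 15, 3, 6, 3, 3, 1, 3].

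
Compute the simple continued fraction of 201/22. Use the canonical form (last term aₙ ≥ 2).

[9; 7, 3]

201 = 9·22 + 3
22 = 7·3 + 1
3 = 3·1 + 0  (stop)
So 201/22 = [9; 7, 3].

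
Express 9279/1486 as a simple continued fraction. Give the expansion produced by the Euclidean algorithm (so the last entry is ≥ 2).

9279 = 6×1486 + 363
1486 = 4×363 + 34
363 = 10×34 + 23
34 = 1×23 + 11
23 = 2×11 + 1
11 = 11×1 + 0  (stop)
So 9279/1486 = [6; 4, 10, 1, 2, 11].

[6; 4, 10, 1, 2, 11]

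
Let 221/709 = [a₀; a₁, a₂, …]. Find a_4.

4

221 = 0·709 + 221   →  a_0 = 0
709 = 3·221 + 46   →  a_1 = 3
221 = 4·46 + 37   →  a_2 = 4
46 = 1·37 + 9   →  a_3 = 1
37 = 4·9 + 1   →  a_4 = 4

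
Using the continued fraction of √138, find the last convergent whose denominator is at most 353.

3301/281

√138 = [11; 1, 2, 1, 22, …] (period length 4).
Convergents:
  p_0/q_0 = 11/1
  p_1/q_1 = 12/1
  p_2/q_2 = 35/3
  p_3/q_3 = 47/4
  p_4/q_4 = 1069/91
  p_5/q_5 = 1116/95
  p_6/q_6 = 3301/281
  p_7/q_7 = 4417/376
q_6 = 281 ≤ 353 < 376 = q_7, so the answer is 3301/281.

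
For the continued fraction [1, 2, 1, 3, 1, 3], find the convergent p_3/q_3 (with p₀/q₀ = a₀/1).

15/11

Using pₖ = aₖpₖ₋₁ + pₖ₋₂, qₖ = aₖqₖ₋₁ + qₖ₋₂ (with p₋₁=1, p₋₂=0, q₋₁=0, q₋₂=1):
  k=0: a=1, p=1, q=1
  k=1: a=2, p=3, q=2
  k=2: a=1, p=4, q=3
  k=3: a=3, p=15, q=11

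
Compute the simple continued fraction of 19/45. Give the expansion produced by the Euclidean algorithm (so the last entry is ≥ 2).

19 = 0×45 + 19
45 = 2×19 + 7
19 = 2×7 + 5
7 = 1×5 + 2
5 = 2×2 + 1
2 = 2×1 + 0  (stop)
So 19/45 = [0; 2, 2, 1, 2, 2].

[0; 2, 2, 1, 2, 2]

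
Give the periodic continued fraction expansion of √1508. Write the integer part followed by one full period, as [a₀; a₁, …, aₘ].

a₀ = ⌊√1508⌋ = 38.
With m₀=0, d₀=1 and mₖ₊₁ = dₖaₖ − mₖ, dₖ₊₁ = (n − mₖ₊₁²)/dₖ, aₖ₊₁ = ⌊(a₀+mₖ₊₁)/dₖ₊₁⌋:
  k=1: m=38, d=64, a=1
  k=2: m=26, d=13, a=4
  k=3: m=26, d=64, a=1
  k=4: m=38, d=1, a=76
d=1 and a=2a₀=76 at k=4, so the next step gives (m, d) = (38, 64) again — its k=1 value — and the period has length 4.

[38; 1, 4, 1, 76]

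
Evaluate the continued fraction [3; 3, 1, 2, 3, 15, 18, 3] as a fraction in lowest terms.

102168/31241

Using pₖ = aₖpₖ₋₁ + pₖ₋₂ and qₖ = aₖqₖ₋₁ + qₖ₋₂:
  k=0: a=3, p=3, q=1
  k=1: a=3, p=10, q=3
  k=2: a=1, p=13, q=4
  k=3: a=2, p=36, q=11
  k=4: a=3, p=121, q=37
  k=5: a=15, p=1851, q=566
  k=6: a=18, p=33439, q=10225
  k=7: a=3, p=102168, q=31241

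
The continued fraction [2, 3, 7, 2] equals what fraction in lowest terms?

109/47

Using pₖ = aₖpₖ₋₁ + pₖ₋₂ and qₖ = aₖqₖ₋₁ + qₖ₋₂:
  k=0: a=2, p=2, q=1
  k=1: a=3, p=7, q=3
  k=2: a=7, p=51, q=22
  k=3: a=2, p=109, q=47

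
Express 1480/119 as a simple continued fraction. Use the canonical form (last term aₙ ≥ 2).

1480 = 12×119 + 52
119 = 2×52 + 15
52 = 3×15 + 7
15 = 2×7 + 1
7 = 7×1 + 0  (stop)
So 1480/119 = [12; 2, 3, 2, 7].

[12; 2, 3, 2, 7]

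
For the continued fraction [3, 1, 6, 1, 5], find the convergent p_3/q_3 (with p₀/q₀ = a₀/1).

31/8

Using pₖ = aₖpₖ₋₁ + pₖ₋₂, qₖ = aₖqₖ₋₁ + qₖ₋₂ (with p₋₁=1, p₋₂=0, q₋₁=0, q₋₂=1):
  k=0: a=3, p=3, q=1
  k=1: a=1, p=4, q=1
  k=2: a=6, p=27, q=7
  k=3: a=1, p=31, q=8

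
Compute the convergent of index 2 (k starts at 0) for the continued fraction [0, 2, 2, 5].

Using pₖ = aₖpₖ₋₁ + pₖ₋₂, qₖ = aₖqₖ₋₁ + qₖ₋₂ (with p₋₁=1, p₋₂=0, q₋₁=0, q₋₂=1):
  k=0: a=0, p=0, q=1
  k=1: a=2, p=1, q=2
  k=2: a=2, p=2, q=5

2/5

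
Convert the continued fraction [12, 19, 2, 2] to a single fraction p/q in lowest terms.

1169/97

Using pₖ = aₖpₖ₋₁ + pₖ₋₂ and qₖ = aₖqₖ₋₁ + qₖ₋₂:
  k=0: a=12, p=12, q=1
  k=1: a=19, p=229, q=19
  k=2: a=2, p=470, q=39
  k=3: a=2, p=1169, q=97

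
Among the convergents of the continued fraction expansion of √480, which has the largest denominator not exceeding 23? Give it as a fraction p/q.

241/11

√480 = [21; 1, 9, 1, 42, …] (period length 4).
Convergents:
  p_0/q_0 = 21/1
  p_1/q_1 = 22/1
  p_2/q_2 = 219/10
  p_3/q_3 = 241/11
  p_4/q_4 = 10341/472
q_3 = 11 ≤ 23 < 472 = q_4, so the answer is 241/11.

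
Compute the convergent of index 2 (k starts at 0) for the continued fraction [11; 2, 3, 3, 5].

Using pₖ = aₖpₖ₋₁ + pₖ₋₂, qₖ = aₖqₖ₋₁ + qₖ₋₂ (with p₋₁=1, p₋₂=0, q₋₁=0, q₋₂=1):
  k=0: a=11, p=11, q=1
  k=1: a=2, p=23, q=2
  k=2: a=3, p=80, q=7

80/7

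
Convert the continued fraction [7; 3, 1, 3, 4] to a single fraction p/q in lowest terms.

Using pₖ = aₖpₖ₋₁ + pₖ₋₂ and qₖ = aₖqₖ₋₁ + qₖ₋₂:
  k=0: a=7, p=7, q=1
  k=1: a=3, p=22, q=3
  k=2: a=1, p=29, q=4
  k=3: a=3, p=109, q=15
  k=4: a=4, p=465, q=64

465/64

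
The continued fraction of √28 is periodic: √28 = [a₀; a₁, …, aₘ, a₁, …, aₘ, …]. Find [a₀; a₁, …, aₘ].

a₀ = ⌊√28⌋ = 5.
With m₀=0, d₀=1 and mₖ₊₁ = dₖaₖ − mₖ, dₖ₊₁ = (n − mₖ₊₁²)/dₖ, aₖ₊₁ = ⌊(a₀+mₖ₊₁)/dₖ₊₁⌋:
  k=1: m=5, d=3, a=3
  k=2: m=4, d=4, a=2
  k=3: m=4, d=3, a=3
  k=4: m=5, d=1, a=10
d=1 and a=2a₀=10 at k=4, so the next step gives (m, d) = (5, 3) again — its k=1 value — and the period has length 4.

[5; 3, 2, 3, 10]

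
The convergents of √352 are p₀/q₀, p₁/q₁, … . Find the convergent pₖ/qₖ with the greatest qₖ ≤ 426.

√352 = [18; 1, 3, 5, 9, 5, 3, 1, 36, …] (period length 8).
Convergents:
  p_0/q_0 = 18/1
  p_1/q_1 = 19/1
  p_2/q_2 = 75/4
  p_3/q_3 = 394/21
  p_4/q_4 = 3621/193
  p_5/q_5 = 18499/986
q_4 = 193 ≤ 426 < 986 = q_5, so the answer is 3621/193.

3621/193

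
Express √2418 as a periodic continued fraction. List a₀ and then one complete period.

[49; 5, 1, 3, 2, 3, 1, 5, 98]

a₀ = ⌊√2418⌋ = 49.
With m₀=0, d₀=1 and mₖ₊₁ = dₖaₖ − mₖ, dₖ₊₁ = (n − mₖ₊₁²)/dₖ, aₖ₊₁ = ⌊(a₀+mₖ₊₁)/dₖ₊₁⌋:
  k=1: m=49, d=17, a=5
  k=2: m=36, d=66, a=1
  k=3: m=30, d=23, a=3
  k=4: m=39, d=39, a=2
  k=5: m=39, d=23, a=3
  k=6: m=30, d=66, a=1
  k=7: m=36, d=17, a=5
  k=8: m=49, d=1, a=98
d=1 and a=2a₀=98 at k=8, so the next step gives (m, d) = (49, 17) again — its k=1 value — and the period has length 8.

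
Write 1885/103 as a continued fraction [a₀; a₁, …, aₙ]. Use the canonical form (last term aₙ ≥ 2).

1885 = 18×103 + 31
103 = 3×31 + 10
31 = 3×10 + 1
10 = 10×1 + 0  (stop)
So 1885/103 = [18; 3, 3, 10].

[18; 3, 3, 10]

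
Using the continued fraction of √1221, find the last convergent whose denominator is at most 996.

21385/612

√1221 = [34; 1, 16, 2, 16, 1, 68, …] (period length 6).
Convergents:
  p_0/q_0 = 34/1
  p_1/q_1 = 35/1
  p_2/q_2 = 594/17
  p_3/q_3 = 1223/35
  p_4/q_4 = 20162/577
  p_5/q_5 = 21385/612
  p_6/q_6 = 1474342/42193
q_5 = 612 ≤ 996 < 42193 = q_6, so the answer is 21385/612.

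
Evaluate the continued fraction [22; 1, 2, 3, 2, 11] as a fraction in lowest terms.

5969/263

Fold from the inside: start with 11/1.
  2 + 1/11 = 23/11
  3 + 11/23 = 80/23
  2 + 23/80 = 183/80
  1 + 80/183 = 263/183
  22 + 183/263 = 5969/263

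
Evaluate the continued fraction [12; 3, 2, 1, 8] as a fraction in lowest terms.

1070/87

Fold from the inside: start with 8/1.
  1 + 1/8 = 9/8
  2 + 8/9 = 26/9
  3 + 9/26 = 87/26
  12 + 26/87 = 1070/87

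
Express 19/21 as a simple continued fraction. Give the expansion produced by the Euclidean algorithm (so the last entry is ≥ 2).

19 = 0·21 + 19
21 = 1·19 + 2
19 = 9·2 + 1
2 = 2·1 + 0  (stop)
So 19/21 = [0; 1, 9, 2].

[0; 1, 9, 2]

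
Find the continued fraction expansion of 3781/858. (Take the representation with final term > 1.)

3781 = 4·858 + 349
858 = 2·349 + 160
349 = 2·160 + 29
160 = 5·29 + 15
29 = 1·15 + 14
15 = 1·14 + 1
14 = 14·1 + 0  (stop)
So 3781/858 = [4; 2, 2, 5, 1, 1, 14].

[4; 2, 2, 5, 1, 1, 14]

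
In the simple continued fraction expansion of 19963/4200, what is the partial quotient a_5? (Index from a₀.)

19963 = 4·4200 + 3163   →  a_0 = 4
4200 = 1·3163 + 1037   →  a_1 = 1
3163 = 3·1037 + 52   →  a_2 = 3
1037 = 19·52 + 49   →  a_3 = 19
52 = 1·49 + 3   →  a_4 = 1
49 = 16·3 + 1   →  a_5 = 16

16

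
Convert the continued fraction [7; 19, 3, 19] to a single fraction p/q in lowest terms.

Fold from the inside: start with 19/1.
  3 + 1/19 = 58/19
  19 + 19/58 = 1121/58
  7 + 58/1121 = 7905/1121

7905/1121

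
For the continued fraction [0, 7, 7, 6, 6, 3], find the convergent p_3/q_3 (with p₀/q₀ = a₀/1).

Using pₖ = aₖpₖ₋₁ + pₖ₋₂, qₖ = aₖqₖ₋₁ + qₖ₋₂ (with p₋₁=1, p₋₂=0, q₋₁=0, q₋₂=1):
  k=0: a=0, p=0, q=1
  k=1: a=7, p=1, q=7
  k=2: a=7, p=7, q=50
  k=3: a=6, p=43, q=307

43/307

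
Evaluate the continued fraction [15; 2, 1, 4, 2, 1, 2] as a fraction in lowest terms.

Fold from the inside: start with 2/1.
  1 + 1/2 = 3/2
  2 + 2/3 = 8/3
  4 + 3/8 = 35/8
  1 + 8/35 = 43/35
  2 + 35/43 = 121/43
  15 + 43/121 = 1858/121

1858/121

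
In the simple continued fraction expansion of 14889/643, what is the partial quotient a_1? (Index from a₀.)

14889 = 23·643 + 100   →  a_0 = 23
643 = 6·100 + 43   →  a_1 = 6

6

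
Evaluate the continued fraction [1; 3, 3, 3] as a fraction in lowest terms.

43/33

Using pₖ = aₖpₖ₋₁ + pₖ₋₂ and qₖ = aₖqₖ₋₁ + qₖ₋₂:
  k=0: a=1, p=1, q=1
  k=1: a=3, p=4, q=3
  k=2: a=3, p=13, q=10
  k=3: a=3, p=43, q=33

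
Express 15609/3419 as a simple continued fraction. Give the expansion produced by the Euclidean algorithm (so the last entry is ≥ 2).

15609 = 4×3419 + 1933
3419 = 1×1933 + 1486
1933 = 1×1486 + 447
1486 = 3×447 + 145
447 = 3×145 + 12
145 = 12×12 + 1
12 = 12×1 + 0  (stop)
So 15609/3419 = [4; 1, 1, 3, 3, 12, 12].

[4; 1, 1, 3, 3, 12, 12]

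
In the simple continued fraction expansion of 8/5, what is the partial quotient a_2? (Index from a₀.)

8 = 1·5 + 3   →  a_0 = 1
5 = 1·3 + 2   →  a_1 = 1
3 = 1·2 + 1   →  a_2 = 1

1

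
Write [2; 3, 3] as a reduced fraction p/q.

23/10

Using pₖ = aₖpₖ₋₁ + pₖ₋₂ and qₖ = aₖqₖ₋₁ + qₖ₋₂:
  k=0: a=2, p=2, q=1
  k=1: a=3, p=7, q=3
  k=2: a=3, p=23, q=10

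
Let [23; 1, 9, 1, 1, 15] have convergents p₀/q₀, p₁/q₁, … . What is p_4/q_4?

Using pₖ = aₖpₖ₋₁ + pₖ₋₂, qₖ = aₖqₖ₋₁ + qₖ₋₂ (with p₋₁=1, p₋₂=0, q₋₁=0, q₋₂=1):
  k=0: a=23, p=23, q=1
  k=1: a=1, p=24, q=1
  k=2: a=9, p=239, q=10
  k=3: a=1, p=263, q=11
  k=4: a=1, p=502, q=21

502/21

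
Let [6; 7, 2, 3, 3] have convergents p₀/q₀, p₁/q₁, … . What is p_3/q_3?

319/52

Using pₖ = aₖpₖ₋₁ + pₖ₋₂, qₖ = aₖqₖ₋₁ + qₖ₋₂ (with p₋₁=1, p₋₂=0, q₋₁=0, q₋₂=1):
  k=0: a=6, p=6, q=1
  k=1: a=7, p=43, q=7
  k=2: a=2, p=92, q=15
  k=3: a=3, p=319, q=52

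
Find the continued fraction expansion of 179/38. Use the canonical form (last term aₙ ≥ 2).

179 = 4*38 + 27
38 = 1*27 + 11
27 = 2*11 + 5
11 = 2*5 + 1
5 = 5*1 + 0  (stop)
So 179/38 = [4; 1, 2, 2, 5].

[4; 1, 2, 2, 5]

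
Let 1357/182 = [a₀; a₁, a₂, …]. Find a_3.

5

1357 = 7·182 + 83   →  a_0 = 7
182 = 2·83 + 16   →  a_1 = 2
83 = 5·16 + 3   →  a_2 = 5
16 = 5·3 + 1   →  a_3 = 5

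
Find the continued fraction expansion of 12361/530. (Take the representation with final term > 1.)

[23; 3, 10, 17]

12361 = 23*530 + 171
530 = 3*171 + 17
171 = 10*17 + 1
17 = 17*1 + 0  (stop)
So 12361/530 = [23; 3, 10, 17].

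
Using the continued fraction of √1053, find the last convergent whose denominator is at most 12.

√1053 = [32; 2, 4, 2, 64, …] (period length 4).
Convergents:
  p_0/q_0 = 32/1
  p_1/q_1 = 65/2
  p_2/q_2 = 292/9
  p_3/q_3 = 649/20
q_2 = 9 ≤ 12 < 20 = q_3, so the answer is 292/9.

292/9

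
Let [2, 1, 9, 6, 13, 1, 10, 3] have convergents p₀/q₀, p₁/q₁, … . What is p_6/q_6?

27400/9443

Using pₖ = aₖpₖ₋₁ + pₖ₋₂, qₖ = aₖqₖ₋₁ + qₖ₋₂ (with p₋₁=1, p₋₂=0, q₋₁=0, q₋₂=1):
  k=0: a=2, p=2, q=1
  k=1: a=1, p=3, q=1
  k=2: a=9, p=29, q=10
  k=3: a=6, p=177, q=61
  k=4: a=13, p=2330, q=803
  k=5: a=1, p=2507, q=864
  k=6: a=10, p=27400, q=9443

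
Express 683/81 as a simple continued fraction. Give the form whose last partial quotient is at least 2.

[8; 2, 3, 5, 2]

683 = 8×81 + 35
81 = 2×35 + 11
35 = 3×11 + 2
11 = 5×2 + 1
2 = 2×1 + 0  (stop)
So 683/81 = [8; 2, 3, 5, 2].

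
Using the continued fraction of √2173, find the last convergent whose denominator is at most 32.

606/13

√2173 = [46; 1, 1, 1, 1, 1, 1, 92, …] (period length 7).
Convergents:
  p_0/q_0 = 46/1
  p_1/q_1 = 47/1
  p_2/q_2 = 93/2
  p_3/q_3 = 140/3
  p_4/q_4 = 233/5
  p_5/q_5 = 373/8
  p_6/q_6 = 606/13
  p_7/q_7 = 56125/1204
q_6 = 13 ≤ 32 < 1204 = q_7, so the answer is 606/13.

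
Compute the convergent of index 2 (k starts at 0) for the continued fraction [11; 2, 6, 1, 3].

149/13

Using pₖ = aₖpₖ₋₁ + pₖ₋₂, qₖ = aₖqₖ₋₁ + qₖ₋₂ (with p₋₁=1, p₋₂=0, q₋₁=0, q₋₂=1):
  k=0: a=11, p=11, q=1
  k=1: a=2, p=23, q=2
  k=2: a=6, p=149, q=13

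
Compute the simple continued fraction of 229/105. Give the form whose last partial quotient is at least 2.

229 = 2·105 + 19
105 = 5·19 + 10
19 = 1·10 + 9
10 = 1·9 + 1
9 = 9·1 + 0  (stop)
So 229/105 = [2; 5, 1, 1, 9].

[2; 5, 1, 1, 9]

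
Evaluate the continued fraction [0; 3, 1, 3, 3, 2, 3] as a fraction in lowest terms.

Fold from the inside: start with 3/1.
  2 + 1/3 = 7/3
  3 + 3/7 = 24/7
  3 + 7/24 = 79/24
  1 + 24/79 = 103/79
  3 + 79/103 = 388/103
  0 + 103/388 = 103/388

103/388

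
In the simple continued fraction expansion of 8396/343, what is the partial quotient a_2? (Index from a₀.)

8396 = 24·343 + 164   →  a_0 = 24
343 = 2·164 + 15   →  a_1 = 2
164 = 10·15 + 14   →  a_2 = 10

10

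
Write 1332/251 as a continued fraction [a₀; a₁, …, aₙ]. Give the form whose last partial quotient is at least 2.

1332 = 5*251 + 77
251 = 3*77 + 20
77 = 3*20 + 17
20 = 1*17 + 3
17 = 5*3 + 2
3 = 1*2 + 1
2 = 2*1 + 0  (stop)
So 1332/251 = [5; 3, 3, 1, 5, 1, 2].

[5; 3, 3, 1, 5, 1, 2]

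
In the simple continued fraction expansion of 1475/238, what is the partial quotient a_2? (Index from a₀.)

15

1475 = 6·238 + 47   →  a_0 = 6
238 = 5·47 + 3   →  a_1 = 5
47 = 15·3 + 2   →  a_2 = 15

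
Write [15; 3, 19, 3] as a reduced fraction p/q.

2713/177

Fold from the inside: start with 3/1.
  19 + 1/3 = 58/3
  3 + 3/58 = 177/58
  15 + 58/177 = 2713/177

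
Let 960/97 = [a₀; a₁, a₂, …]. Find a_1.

1

960 = 9·97 + 87   →  a_0 = 9
97 = 1·87 + 10   →  a_1 = 1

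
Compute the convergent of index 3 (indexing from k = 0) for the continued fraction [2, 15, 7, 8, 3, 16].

Using pₖ = aₖpₖ₋₁ + pₖ₋₂, qₖ = aₖqₖ₋₁ + qₖ₋₂ (with p₋₁=1, p₋₂=0, q₋₁=0, q₋₂=1):
  k=0: a=2, p=2, q=1
  k=1: a=15, p=31, q=15
  k=2: a=7, p=219, q=106
  k=3: a=8, p=1783, q=863

1783/863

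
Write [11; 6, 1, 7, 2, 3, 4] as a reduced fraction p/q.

Using pₖ = aₖpₖ₋₁ + pₖ₋₂ and qₖ = aₖqₖ₋₁ + qₖ₋₂:
  k=0: a=11, p=11, q=1
  k=1: a=6, p=67, q=6
  k=2: a=1, p=78, q=7
  k=3: a=7, p=613, q=55
  k=4: a=2, p=1304, q=117
  k=5: a=3, p=4525, q=406
  k=6: a=4, p=19404, q=1741

19404/1741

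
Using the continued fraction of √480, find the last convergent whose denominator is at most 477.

10341/472

√480 = [21; 1, 9, 1, 42, …] (period length 4).
Convergents:
  p_0/q_0 = 21/1
  p_1/q_1 = 22/1
  p_2/q_2 = 219/10
  p_3/q_3 = 241/11
  p_4/q_4 = 10341/472
  p_5/q_5 = 10582/483
q_4 = 472 ≤ 477 < 483 = q_5, so the answer is 10341/472.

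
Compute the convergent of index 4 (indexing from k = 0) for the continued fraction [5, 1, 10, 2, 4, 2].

609/103

Using pₖ = aₖpₖ₋₁ + pₖ₋₂, qₖ = aₖqₖ₋₁ + qₖ₋₂ (with p₋₁=1, p₋₂=0, q₋₁=0, q₋₂=1):
  k=0: a=5, p=5, q=1
  k=1: a=1, p=6, q=1
  k=2: a=10, p=65, q=11
  k=3: a=2, p=136, q=23
  k=4: a=4, p=609, q=103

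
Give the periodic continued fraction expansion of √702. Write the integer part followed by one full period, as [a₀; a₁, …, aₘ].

[26; 2, 52]

a₀ = ⌊√702⌋ = 26.
With m₀=0, d₀=1 and mₖ₊₁ = dₖaₖ − mₖ, dₖ₊₁ = (n − mₖ₊₁²)/dₖ, aₖ₊₁ = ⌊(a₀+mₖ₊₁)/dₖ₊₁⌋:
  k=1: m=26, d=26, a=2
  k=2: m=26, d=1, a=52
d=1 and a=2a₀=52 at k=2, so the next step gives (m, d) = (26, 26) again — its k=1 value — and the period has length 2.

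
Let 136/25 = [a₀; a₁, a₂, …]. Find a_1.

2

136 = 5·25 + 11   →  a_0 = 5
25 = 2·11 + 3   →  a_1 = 2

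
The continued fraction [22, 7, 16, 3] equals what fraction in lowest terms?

7661/346

Using pₖ = aₖpₖ₋₁ + pₖ₋₂ and qₖ = aₖqₖ₋₁ + qₖ₋₂:
  k=0: a=22, p=22, q=1
  k=1: a=7, p=155, q=7
  k=2: a=16, p=2502, q=113
  k=3: a=3, p=7661, q=346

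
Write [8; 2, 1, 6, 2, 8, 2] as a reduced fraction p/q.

Using pₖ = aₖpₖ₋₁ + pₖ₋₂ and qₖ = aₖqₖ₋₁ + qₖ₋₂:
  k=0: a=8, p=8, q=1
  k=1: a=2, p=17, q=2
  k=2: a=1, p=25, q=3
  k=3: a=6, p=167, q=20
  k=4: a=2, p=359, q=43
  k=5: a=8, p=3039, q=364
  k=6: a=2, p=6437, q=771

6437/771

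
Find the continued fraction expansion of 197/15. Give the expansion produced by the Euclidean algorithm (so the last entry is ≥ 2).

[13; 7, 2]

197 = 13*15 + 2
15 = 7*2 + 1
2 = 2*1 + 0  (stop)
So 197/15 = [13; 7, 2].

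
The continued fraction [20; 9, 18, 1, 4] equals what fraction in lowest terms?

Fold from the inside: start with 4/1.
  1 + 1/4 = 5/4
  18 + 4/5 = 94/5
  9 + 5/94 = 851/94
  20 + 94/851 = 17114/851

17114/851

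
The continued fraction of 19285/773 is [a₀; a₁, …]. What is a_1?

19285 = 24·773 + 733   →  a_0 = 24
773 = 1·733 + 40   →  a_1 = 1

1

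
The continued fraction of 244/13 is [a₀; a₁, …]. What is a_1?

244 = 18·13 + 10   →  a_0 = 18
13 = 1·10 + 3   →  a_1 = 1

1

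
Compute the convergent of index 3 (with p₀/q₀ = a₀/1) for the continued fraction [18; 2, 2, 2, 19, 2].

Using pₖ = aₖpₖ₋₁ + pₖ₋₂, qₖ = aₖqₖ₋₁ + qₖ₋₂ (with p₋₁=1, p₋₂=0, q₋₁=0, q₋₂=1):
  k=0: a=18, p=18, q=1
  k=1: a=2, p=37, q=2
  k=2: a=2, p=92, q=5
  k=3: a=2, p=221, q=12

221/12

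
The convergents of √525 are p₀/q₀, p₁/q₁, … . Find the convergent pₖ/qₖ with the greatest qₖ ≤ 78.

527/23

√525 = [22; 1, 10, 2, 10, 1, 44, …] (period length 6).
Convergents:
  p_0/q_0 = 22/1
  p_1/q_1 = 23/1
  p_2/q_2 = 252/11
  p_3/q_3 = 527/23
  p_4/q_4 = 5522/241
q_3 = 23 ≤ 78 < 241 = q_4, so the answer is 527/23.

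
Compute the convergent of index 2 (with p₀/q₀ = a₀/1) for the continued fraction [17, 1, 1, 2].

Using pₖ = aₖpₖ₋₁ + pₖ₋₂, qₖ = aₖqₖ₋₁ + qₖ₋₂ (with p₋₁=1, p₋₂=0, q₋₁=0, q₋₂=1):
  k=0: a=17, p=17, q=1
  k=1: a=1, p=18, q=1
  k=2: a=1, p=35, q=2

35/2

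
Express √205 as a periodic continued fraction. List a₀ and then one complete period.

a₀ = ⌊√205⌋ = 14.
With m₀=0, d₀=1 and mₖ₊₁ = dₖaₖ − mₖ, dₖ₊₁ = (n − mₖ₊₁²)/dₖ, aₖ₊₁ = ⌊(a₀+mₖ₊₁)/dₖ₊₁⌋:
  k=1: m=14, d=9, a=3
  k=2: m=13, d=4, a=6
  k=3: m=11, d=21, a=1
  k=4: m=10, d=5, a=4
  k=5: m=10, d=21, a=1
  k=6: m=11, d=4, a=6
  k=7: m=13, d=9, a=3
  k=8: m=14, d=1, a=28
d=1 and a=2a₀=28 at k=8, so the next step gives (m, d) = (14, 9) again — its k=1 value — and the period has length 8.

[14; 3, 6, 1, 4, 1, 6, 3, 28]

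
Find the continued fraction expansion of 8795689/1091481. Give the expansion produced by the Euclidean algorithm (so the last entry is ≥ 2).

[8; 17, 10, 3, 11, 18, 10]

8795689 = 8·1091481 + 63841
1091481 = 17·63841 + 6184
63841 = 10·6184 + 2001
6184 = 3·2001 + 181
2001 = 11·181 + 10
181 = 18·10 + 1
10 = 10·1 + 0  (stop)
So 8795689/1091481 = [8; 17, 10, 3, 11, 18, 10].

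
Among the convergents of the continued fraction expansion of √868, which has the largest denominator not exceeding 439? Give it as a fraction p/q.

7336/249

√868 = [29; 2, 6, 19, 2, 19, 6, 2, 58, …] (period length 8).
Convergents:
  p_0/q_0 = 29/1
  p_1/q_1 = 59/2
  p_2/q_2 = 383/13
  p_3/q_3 = 7336/249
  p_4/q_4 = 15055/511
q_3 = 249 ≤ 439 < 511 = q_4, so the answer is 7336/249.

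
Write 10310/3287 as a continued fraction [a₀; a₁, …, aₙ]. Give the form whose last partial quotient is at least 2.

[3; 7, 3, 8, 2, 8]

10310 = 3×3287 + 449
3287 = 7×449 + 144
449 = 3×144 + 17
144 = 8×17 + 8
17 = 2×8 + 1
8 = 8×1 + 0  (stop)
So 10310/3287 = [3; 7, 3, 8, 2, 8].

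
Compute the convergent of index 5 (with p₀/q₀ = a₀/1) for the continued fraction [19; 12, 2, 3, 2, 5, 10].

Using pₖ = aₖpₖ₋₁ + pₖ₋₂, qₖ = aₖqₖ₋₁ + qₖ₋₂ (with p₋₁=1, p₋₂=0, q₋₁=0, q₋₂=1):
  k=0: a=19, p=19, q=1
  k=1: a=12, p=229, q=12
  k=2: a=2, p=477, q=25
  k=3: a=3, p=1660, q=87
  k=4: a=2, p=3797, q=199
  k=5: a=5, p=20645, q=1082

20645/1082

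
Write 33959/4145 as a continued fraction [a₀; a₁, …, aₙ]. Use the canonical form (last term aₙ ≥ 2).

[8; 5, 5, 3, 16, 3]

33959 = 8×4145 + 799
4145 = 5×799 + 150
799 = 5×150 + 49
150 = 3×49 + 3
49 = 16×3 + 1
3 = 3×1 + 0  (stop)
So 33959/4145 = [8; 5, 5, 3, 16, 3].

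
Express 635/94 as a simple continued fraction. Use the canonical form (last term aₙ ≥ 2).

635 = 6*94 + 71
94 = 1*71 + 23
71 = 3*23 + 2
23 = 11*2 + 1
2 = 2*1 + 0  (stop)
So 635/94 = [6; 1, 3, 11, 2].

[6; 1, 3, 11, 2]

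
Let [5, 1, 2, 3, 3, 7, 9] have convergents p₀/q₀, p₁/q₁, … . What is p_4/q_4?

Using pₖ = aₖpₖ₋₁ + pₖ₋₂, qₖ = aₖqₖ₋₁ + qₖ₋₂ (with p₋₁=1, p₋₂=0, q₋₁=0, q₋₂=1):
  k=0: a=5, p=5, q=1
  k=1: a=1, p=6, q=1
  k=2: a=2, p=17, q=3
  k=3: a=3, p=57, q=10
  k=4: a=3, p=188, q=33

188/33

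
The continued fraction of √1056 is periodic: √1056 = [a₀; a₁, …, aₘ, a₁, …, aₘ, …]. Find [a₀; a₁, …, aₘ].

a₀ = ⌊√1056⌋ = 32.
With m₀=0, d₀=1 and mₖ₊₁ = dₖaₖ − mₖ, dₖ₊₁ = (n − mₖ₊₁²)/dₖ, aₖ₊₁ = ⌊(a₀+mₖ₊₁)/dₖ₊₁⌋:
  k=1: m=32, d=32, a=2
  k=2: m=32, d=1, a=64
d=1 and a=2a₀=64 at k=2, so the next step gives (m, d) = (32, 32) again — its k=1 value — and the period has length 2.

[32; 2, 64]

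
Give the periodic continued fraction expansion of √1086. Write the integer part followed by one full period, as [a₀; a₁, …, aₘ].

a₀ = ⌊√1086⌋ = 32.
With m₀=0, d₀=1 and mₖ₊₁ = dₖaₖ − mₖ, dₖ₊₁ = (n − mₖ₊₁²)/dₖ, aₖ₊₁ = ⌊(a₀+mₖ₊₁)/dₖ₊₁⌋:
  k=1: m=32, d=62, a=1
  k=2: m=30, d=3, a=20
  k=3: m=30, d=62, a=1
  k=4: m=32, d=1, a=64
d=1 and a=2a₀=64 at k=4, so the next step gives (m, d) = (32, 62) again — its k=1 value — and the period has length 4.

[32; 1, 20, 1, 64]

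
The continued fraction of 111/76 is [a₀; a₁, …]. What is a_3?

111 = 1·76 + 35   →  a_0 = 1
76 = 2·35 + 6   →  a_1 = 2
35 = 5·6 + 5   →  a_2 = 5
6 = 1·5 + 1   →  a_3 = 1

1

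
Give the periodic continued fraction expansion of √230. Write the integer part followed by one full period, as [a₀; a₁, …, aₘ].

a₀ = ⌊√230⌋ = 15.
With m₀=0, d₀=1 and mₖ₊₁ = dₖaₖ − mₖ, dₖ₊₁ = (n − mₖ₊₁²)/dₖ, aₖ₊₁ = ⌊(a₀+mₖ₊₁)/dₖ₊₁⌋:
  k=1: m=15, d=5, a=6
  k=2: m=15, d=1, a=30
d=1 and a=2a₀=30 at k=2, so the next step gives (m, d) = (15, 5) again — its k=1 value — and the period has length 2.

[15; 6, 30]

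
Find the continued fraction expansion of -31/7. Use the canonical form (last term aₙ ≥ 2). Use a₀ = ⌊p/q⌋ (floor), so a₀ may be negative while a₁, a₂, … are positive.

[-5; 1, 1, 3]

-31 = -5*7 + 4
7 = 1*4 + 3
4 = 1*3 + 1
3 = 3*1 + 0  (stop)
So -31/7 = [-5; 1, 1, 3].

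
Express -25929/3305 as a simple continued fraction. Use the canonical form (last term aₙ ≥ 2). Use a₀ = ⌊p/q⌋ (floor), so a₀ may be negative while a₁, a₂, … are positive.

[-8; 6, 2, 7, 4, 8]

-25929 = -8*3305 + 511
3305 = 6*511 + 239
511 = 2*239 + 33
239 = 7*33 + 8
33 = 4*8 + 1
8 = 8*1 + 0  (stop)
So -25929/3305 = [-8; 6, 2, 7, 4, 8].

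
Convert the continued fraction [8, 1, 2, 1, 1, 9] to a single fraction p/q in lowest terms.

Fold from the inside: start with 9/1.
  1 + 1/9 = 10/9
  1 + 9/10 = 19/10
  2 + 10/19 = 48/19
  1 + 19/48 = 67/48
  8 + 48/67 = 584/67

584/67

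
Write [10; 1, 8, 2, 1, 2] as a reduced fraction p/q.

Fold from the inside: start with 2/1.
  1 + 1/2 = 3/2
  2 + 2/3 = 8/3
  8 + 3/8 = 67/8
  1 + 8/67 = 75/67
  10 + 67/75 = 817/75

817/75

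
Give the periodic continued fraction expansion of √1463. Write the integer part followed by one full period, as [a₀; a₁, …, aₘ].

[38; 4, 76]

a₀ = ⌊√1463⌋ = 38.
With m₀=0, d₀=1 and mₖ₊₁ = dₖaₖ − mₖ, dₖ₊₁ = (n − mₖ₊₁²)/dₖ, aₖ₊₁ = ⌊(a₀+mₖ₊₁)/dₖ₊₁⌋:
  k=1: m=38, d=19, a=4
  k=2: m=38, d=1, a=76
d=1 and a=2a₀=76 at k=2, so the next step gives (m, d) = (38, 19) again — its k=1 value — and the period has length 2.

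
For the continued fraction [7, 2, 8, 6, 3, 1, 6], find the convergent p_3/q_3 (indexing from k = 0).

Using pₖ = aₖpₖ₋₁ + pₖ₋₂, qₖ = aₖqₖ₋₁ + qₖ₋₂ (with p₋₁=1, p₋₂=0, q₋₁=0, q₋₂=1):
  k=0: a=7, p=7, q=1
  k=1: a=2, p=15, q=2
  k=2: a=8, p=127, q=17
  k=3: a=6, p=777, q=104

777/104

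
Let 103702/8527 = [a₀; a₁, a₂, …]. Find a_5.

3

103702 = 12·8527 + 1378   →  a_0 = 12
8527 = 6·1378 + 259   →  a_1 = 6
1378 = 5·259 + 83   →  a_2 = 5
259 = 3·83 + 10   →  a_3 = 3
83 = 8·10 + 3   →  a_4 = 8
10 = 3·3 + 1   →  a_5 = 3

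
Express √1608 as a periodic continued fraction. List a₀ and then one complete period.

[40; 10, 80]

a₀ = ⌊√1608⌋ = 40.
With m₀=0, d₀=1 and mₖ₊₁ = dₖaₖ − mₖ, dₖ₊₁ = (n − mₖ₊₁²)/dₖ, aₖ₊₁ = ⌊(a₀+mₖ₊₁)/dₖ₊₁⌋:
  k=1: m=40, d=8, a=10
  k=2: m=40, d=1, a=80
d=1 and a=2a₀=80 at k=2, so the next step gives (m, d) = (40, 8) again — its k=1 value — and the period has length 2.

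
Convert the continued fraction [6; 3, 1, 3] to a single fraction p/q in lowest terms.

94/15

Using pₖ = aₖpₖ₋₁ + pₖ₋₂ and qₖ = aₖqₖ₋₁ + qₖ₋₂:
  k=0: a=6, p=6, q=1
  k=1: a=3, p=19, q=3
  k=2: a=1, p=25, q=4
  k=3: a=3, p=94, q=15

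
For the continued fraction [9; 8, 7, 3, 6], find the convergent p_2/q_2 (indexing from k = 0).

Using pₖ = aₖpₖ₋₁ + pₖ₋₂, qₖ = aₖqₖ₋₁ + qₖ₋₂ (with p₋₁=1, p₋₂=0, q₋₁=0, q₋₂=1):
  k=0: a=9, p=9, q=1
  k=1: a=8, p=73, q=8
  k=2: a=7, p=520, q=57

520/57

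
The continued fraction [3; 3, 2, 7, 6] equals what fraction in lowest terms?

Using pₖ = aₖpₖ₋₁ + pₖ₋₂ and qₖ = aₖqₖ₋₁ + qₖ₋₂:
  k=0: a=3, p=3, q=1
  k=1: a=3, p=10, q=3
  k=2: a=2, p=23, q=7
  k=3: a=7, p=171, q=52
  k=4: a=6, p=1049, q=319

1049/319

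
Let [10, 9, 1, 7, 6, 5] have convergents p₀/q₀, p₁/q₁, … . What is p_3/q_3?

Using pₖ = aₖpₖ₋₁ + pₖ₋₂, qₖ = aₖqₖ₋₁ + qₖ₋₂ (with p₋₁=1, p₋₂=0, q₋₁=0, q₋₂=1):
  k=0: a=10, p=10, q=1
  k=1: a=9, p=91, q=9
  k=2: a=1, p=101, q=10
  k=3: a=7, p=798, q=79

798/79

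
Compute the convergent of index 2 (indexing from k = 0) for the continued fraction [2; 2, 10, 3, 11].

52/21

Using pₖ = aₖpₖ₋₁ + pₖ₋₂, qₖ = aₖqₖ₋₁ + qₖ₋₂ (with p₋₁=1, p₋₂=0, q₋₁=0, q₋₂=1):
  k=0: a=2, p=2, q=1
  k=1: a=2, p=5, q=2
  k=2: a=10, p=52, q=21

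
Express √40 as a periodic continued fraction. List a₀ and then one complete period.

a₀ = ⌊√40⌋ = 6.
With m₀=0, d₀=1 and mₖ₊₁ = dₖaₖ − mₖ, dₖ₊₁ = (n − mₖ₊₁²)/dₖ, aₖ₊₁ = ⌊(a₀+mₖ₊₁)/dₖ₊₁⌋:
  k=1: m=6, d=4, a=3
  k=2: m=6, d=1, a=12
d=1 and a=2a₀=12 at k=2, so the next step gives (m, d) = (6, 4) again — its k=1 value — and the period has length 2.

[6; 3, 12]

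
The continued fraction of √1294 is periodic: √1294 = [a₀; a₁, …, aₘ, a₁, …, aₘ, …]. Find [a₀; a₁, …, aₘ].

[35; 1, 34, 1, 70]

a₀ = ⌊√1294⌋ = 35.
With m₀=0, d₀=1 and mₖ₊₁ = dₖaₖ − mₖ, dₖ₊₁ = (n − mₖ₊₁²)/dₖ, aₖ₊₁ = ⌊(a₀+mₖ₊₁)/dₖ₊₁⌋:
  k=1: m=35, d=69, a=1
  k=2: m=34, d=2, a=34
  k=3: m=34, d=69, a=1
  k=4: m=35, d=1, a=70
d=1 and a=2a₀=70 at k=4, so the next step gives (m, d) = (35, 69) again — its k=1 value — and the period has length 4.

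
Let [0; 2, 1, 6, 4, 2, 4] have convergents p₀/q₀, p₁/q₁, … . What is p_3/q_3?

Using pₖ = aₖpₖ₋₁ + pₖ₋₂, qₖ = aₖqₖ₋₁ + qₖ₋₂ (with p₋₁=1, p₋₂=0, q₋₁=0, q₋₂=1):
  k=0: a=0, p=0, q=1
  k=1: a=2, p=1, q=2
  k=2: a=1, p=1, q=3
  k=3: a=6, p=7, q=20

7/20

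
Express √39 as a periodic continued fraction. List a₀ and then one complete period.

[6; 4, 12]

a₀ = ⌊√39⌋ = 6.
With m₀=0, d₀=1 and mₖ₊₁ = dₖaₖ − mₖ, dₖ₊₁ = (n − mₖ₊₁²)/dₖ, aₖ₊₁ = ⌊(a₀+mₖ₊₁)/dₖ₊₁⌋:
  k=1: m=6, d=3, a=4
  k=2: m=6, d=1, a=12
d=1 and a=2a₀=12 at k=2, so the next step gives (m, d) = (6, 3) again — its k=1 value — and the period has length 2.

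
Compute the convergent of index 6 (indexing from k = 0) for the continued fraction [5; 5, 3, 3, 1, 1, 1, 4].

Using pₖ = aₖpₖ₋₁ + pₖ₋₂, qₖ = aₖqₖ₋₁ + qₖ₋₂ (with p₋₁=1, p₋₂=0, q₋₁=0, q₋₂=1):
  k=0: a=5, p=5, q=1
  k=1: a=5, p=26, q=5
  k=2: a=3, p=83, q=16
  k=3: a=3, p=275, q=53
  k=4: a=1, p=358, q=69
  k=5: a=1, p=633, q=122
  k=6: a=1, p=991, q=191

991/191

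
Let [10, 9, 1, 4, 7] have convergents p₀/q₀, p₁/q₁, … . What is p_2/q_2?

Using pₖ = aₖpₖ₋₁ + pₖ₋₂, qₖ = aₖqₖ₋₁ + qₖ₋₂ (with p₋₁=1, p₋₂=0, q₋₁=0, q₋₂=1):
  k=0: a=10, p=10, q=1
  k=1: a=9, p=91, q=9
  k=2: a=1, p=101, q=10

101/10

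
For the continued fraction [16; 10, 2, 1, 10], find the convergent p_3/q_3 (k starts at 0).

499/31

Using pₖ = aₖpₖ₋₁ + pₖ₋₂, qₖ = aₖqₖ₋₁ + qₖ₋₂ (with p₋₁=1, p₋₂=0, q₋₁=0, q₋₂=1):
  k=0: a=16, p=16, q=1
  k=1: a=10, p=161, q=10
  k=2: a=2, p=338, q=21
  k=3: a=1, p=499, q=31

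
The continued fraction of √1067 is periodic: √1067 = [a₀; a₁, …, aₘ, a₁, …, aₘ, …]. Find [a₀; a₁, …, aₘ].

a₀ = ⌊√1067⌋ = 32.
With m₀=0, d₀=1 and mₖ₊₁ = dₖaₖ − mₖ, dₖ₊₁ = (n − mₖ₊₁²)/dₖ, aₖ₊₁ = ⌊(a₀+mₖ₊₁)/dₖ₊₁⌋:
  k=1: m=32, d=43, a=1
  k=2: m=11, d=22, a=1
  k=3: m=11, d=43, a=1
  k=4: m=32, d=1, a=64
d=1 and a=2a₀=64 at k=4, so the next step gives (m, d) = (32, 43) again — its k=1 value — and the period has length 4.

[32; 1, 1, 1, 64]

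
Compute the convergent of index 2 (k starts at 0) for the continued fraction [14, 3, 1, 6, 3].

57/4

Using pₖ = aₖpₖ₋₁ + pₖ₋₂, qₖ = aₖqₖ₋₁ + qₖ₋₂ (with p₋₁=1, p₋₂=0, q₋₁=0, q₋₂=1):
  k=0: a=14, p=14, q=1
  k=1: a=3, p=43, q=3
  k=2: a=1, p=57, q=4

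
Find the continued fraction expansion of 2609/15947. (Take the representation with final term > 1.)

[0; 6, 8, 1, 9, 2, 6, 2]

2609 = 0*15947 + 2609
15947 = 6*2609 + 293
2609 = 8*293 + 265
293 = 1*265 + 28
265 = 9*28 + 13
28 = 2*13 + 2
13 = 6*2 + 1
2 = 2*1 + 0  (stop)
So 2609/15947 = [0; 6, 8, 1, 9, 2, 6, 2].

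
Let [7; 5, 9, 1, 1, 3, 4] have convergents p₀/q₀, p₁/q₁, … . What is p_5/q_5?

2461/342

Using pₖ = aₖpₖ₋₁ + pₖ₋₂, qₖ = aₖqₖ₋₁ + qₖ₋₂ (with p₋₁=1, p₋₂=0, q₋₁=0, q₋₂=1):
  k=0: a=7, p=7, q=1
  k=1: a=5, p=36, q=5
  k=2: a=9, p=331, q=46
  k=3: a=1, p=367, q=51
  k=4: a=1, p=698, q=97
  k=5: a=3, p=2461, q=342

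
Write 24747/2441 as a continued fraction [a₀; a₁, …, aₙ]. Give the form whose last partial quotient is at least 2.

[10; 7, 4, 9, 9]

24747 = 10·2441 + 337
2441 = 7·337 + 82
337 = 4·82 + 9
82 = 9·9 + 1
9 = 9·1 + 0  (stop)
So 24747/2441 = [10; 7, 4, 9, 9].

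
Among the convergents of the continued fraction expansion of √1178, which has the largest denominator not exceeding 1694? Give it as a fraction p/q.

19186/559

√1178 = [34; 3, 9, 2, 9, 3, 68, …] (period length 6).
Convergents:
  p_0/q_0 = 34/1
  p_1/q_1 = 103/3
  p_2/q_2 = 961/28
  p_3/q_3 = 2025/59
  p_4/q_4 = 19186/559
  p_5/q_5 = 59583/1736
q_4 = 559 ≤ 1694 < 1736 = q_5, so the answer is 19186/559.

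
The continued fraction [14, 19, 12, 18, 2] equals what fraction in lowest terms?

119600/8511

Using pₖ = aₖpₖ₋₁ + pₖ₋₂ and qₖ = aₖqₖ₋₁ + qₖ₋₂:
  k=0: a=14, p=14, q=1
  k=1: a=19, p=267, q=19
  k=2: a=12, p=3218, q=229
  k=3: a=18, p=58191, q=4141
  k=4: a=2, p=119600, q=8511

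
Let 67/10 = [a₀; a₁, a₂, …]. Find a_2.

67 = 6·10 + 7   →  a_0 = 6
10 = 1·7 + 3   →  a_1 = 1
7 = 2·3 + 1   →  a_2 = 2

2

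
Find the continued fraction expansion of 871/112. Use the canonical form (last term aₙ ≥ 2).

[7; 1, 3, 2, 12]

871 = 7·112 + 87
112 = 1·87 + 25
87 = 3·25 + 12
25 = 2·12 + 1
12 = 12·1 + 0  (stop)
So 871/112 = [7; 1, 3, 2, 12].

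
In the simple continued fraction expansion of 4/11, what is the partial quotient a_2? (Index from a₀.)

4 = 0·11 + 4   →  a_0 = 0
11 = 2·4 + 3   →  a_1 = 2
4 = 1·3 + 1   →  a_2 = 1

1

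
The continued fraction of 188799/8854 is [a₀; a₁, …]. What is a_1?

188799 = 21·8854 + 2865   →  a_0 = 21
8854 = 3·2865 + 259   →  a_1 = 3

3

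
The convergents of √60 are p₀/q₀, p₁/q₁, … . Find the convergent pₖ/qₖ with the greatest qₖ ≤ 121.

√60 = [7; 1, 2, 1, 14, …] (period length 4).
Convergents:
  p_0/q_0 = 7/1
  p_1/q_1 = 8/1
  p_2/q_2 = 23/3
  p_3/q_3 = 31/4
  p_4/q_4 = 457/59
  p_5/q_5 = 488/63
  p_6/q_6 = 1433/185
q_5 = 63 ≤ 121 < 185 = q_6, so the answer is 488/63.

488/63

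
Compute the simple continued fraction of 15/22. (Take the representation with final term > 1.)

15 = 0×22 + 15
22 = 1×15 + 7
15 = 2×7 + 1
7 = 7×1 + 0  (stop)
So 15/22 = [0; 1, 2, 7].

[0; 1, 2, 7]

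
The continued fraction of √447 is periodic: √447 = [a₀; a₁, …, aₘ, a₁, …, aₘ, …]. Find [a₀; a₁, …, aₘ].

a₀ = ⌊√447⌋ = 21.

[21; 7, 42]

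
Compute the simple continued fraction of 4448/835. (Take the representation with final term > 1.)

4448 = 5×835 + 273
835 = 3×273 + 16
273 = 17×16 + 1
16 = 16×1 + 0  (stop)
So 4448/835 = [5; 3, 17, 16].

[5; 3, 17, 16]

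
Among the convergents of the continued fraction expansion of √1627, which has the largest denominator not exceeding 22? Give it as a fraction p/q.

121/3

√1627 = [40; 2, 1, 39, 1, 2, 80, …] (period length 6).
Convergents:
  p_0/q_0 = 40/1
  p_1/q_1 = 81/2
  p_2/q_2 = 121/3
  p_3/q_3 = 4800/119
q_2 = 3 ≤ 22 < 119 = q_3, so the answer is 121/3.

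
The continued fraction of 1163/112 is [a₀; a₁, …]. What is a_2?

1163 = 10·112 + 43   →  a_0 = 10
112 = 2·43 + 26   →  a_1 = 2
43 = 1·26 + 17   →  a_2 = 1

1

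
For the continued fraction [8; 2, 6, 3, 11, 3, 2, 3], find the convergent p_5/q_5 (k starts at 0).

12128/1433

Using pₖ = aₖpₖ₋₁ + pₖ₋₂, qₖ = aₖqₖ₋₁ + qₖ₋₂ (with p₋₁=1, p₋₂=0, q₋₁=0, q₋₂=1):
  k=0: a=8, p=8, q=1
  k=1: a=2, p=17, q=2
  k=2: a=6, p=110, q=13
  k=3: a=3, p=347, q=41
  k=4: a=11, p=3927, q=464
  k=5: a=3, p=12128, q=1433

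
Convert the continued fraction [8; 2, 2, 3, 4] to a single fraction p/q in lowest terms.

Fold from the inside: start with 4/1.
  3 + 1/4 = 13/4
  2 + 4/13 = 30/13
  2 + 13/30 = 73/30
  8 + 30/73 = 614/73

614/73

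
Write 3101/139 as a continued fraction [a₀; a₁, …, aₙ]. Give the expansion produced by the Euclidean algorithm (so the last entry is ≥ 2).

[22; 3, 4, 3, 3]

3101 = 22*139 + 43
139 = 3*43 + 10
43 = 4*10 + 3
10 = 3*3 + 1
3 = 3*1 + 0  (stop)
So 3101/139 = [22; 3, 4, 3, 3].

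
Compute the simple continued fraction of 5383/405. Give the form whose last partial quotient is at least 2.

[13; 3, 2, 3, 5, 3]

5383 = 13·405 + 118
405 = 3·118 + 51
118 = 2·51 + 16
51 = 3·16 + 3
16 = 5·3 + 1
3 = 3·1 + 0  (stop)
So 5383/405 = [13; 3, 2, 3, 5, 3].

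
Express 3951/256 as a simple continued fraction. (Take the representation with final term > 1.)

3951 = 15×256 + 111
256 = 2×111 + 34
111 = 3×34 + 9
34 = 3×9 + 7
9 = 1×7 + 2
7 = 3×2 + 1
2 = 2×1 + 0  (stop)
So 3951/256 = [15; 2, 3, 3, 1, 3, 2].

[15; 2, 3, 3, 1, 3, 2]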